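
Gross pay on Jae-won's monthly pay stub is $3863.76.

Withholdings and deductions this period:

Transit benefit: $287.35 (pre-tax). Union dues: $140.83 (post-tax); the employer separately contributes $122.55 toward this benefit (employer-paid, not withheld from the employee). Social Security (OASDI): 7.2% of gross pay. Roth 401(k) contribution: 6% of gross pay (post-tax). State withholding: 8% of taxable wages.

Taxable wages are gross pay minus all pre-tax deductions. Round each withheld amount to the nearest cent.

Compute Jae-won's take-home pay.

Transit benefit: $287.35
Taxable wages = $3863.76 − $287.35 = $3576.41
State withholding: $3576.41 × 0.08 = $286.11
Social Security (OASDI): $3863.76 × 0.072 = $278.19
Union dues: $140.83
Roth 401(k) contribution: $3863.76 × 0.06 = $231.83
(Employer's $122.55 toward union dues is not withheld from the employee.)
Total deductions = $287.35 + $286.11 + $278.19 + $140.83 + $231.83 = $1224.31
Net pay = $3863.76 − $1224.31 = $2639.45

$2639.45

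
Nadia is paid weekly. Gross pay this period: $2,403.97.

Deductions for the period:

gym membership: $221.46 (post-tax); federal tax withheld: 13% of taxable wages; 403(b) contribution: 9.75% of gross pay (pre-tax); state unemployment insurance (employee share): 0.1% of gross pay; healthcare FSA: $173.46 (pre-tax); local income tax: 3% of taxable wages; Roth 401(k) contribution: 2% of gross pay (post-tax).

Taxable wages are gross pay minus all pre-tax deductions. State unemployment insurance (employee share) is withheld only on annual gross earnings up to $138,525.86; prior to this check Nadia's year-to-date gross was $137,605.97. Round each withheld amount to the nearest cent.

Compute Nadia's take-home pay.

$1,406.28

403(b) contribution: $2,403.97 × 0.0975 = $234.39
Healthcare FSA: $173.46
Pre-tax total = $234.39 + $173.46 = $407.85
Taxable wages = $2,403.97 − $407.85 = $1,996.12
Federal tax withheld: $1,996.12 × 0.13 = $259.50
Local income tax: $1,996.12 × 0.03 = $59.88
State unemployment insurance (employee share): only $138,525.86 − $137,605.97 = $919.89 of this check is subject → $919.89 × 0.001 = $0.92
Roth 401(k) contribution: $2,403.97 × 0.02 = $48.08
Gym membership: $221.46
Total deductions = $234.39 + $173.46 + $259.50 + $59.88 + $0.92 + $48.08 + $221.46 = $997.69
Net pay = $2,403.97 − $997.69 = $1,406.28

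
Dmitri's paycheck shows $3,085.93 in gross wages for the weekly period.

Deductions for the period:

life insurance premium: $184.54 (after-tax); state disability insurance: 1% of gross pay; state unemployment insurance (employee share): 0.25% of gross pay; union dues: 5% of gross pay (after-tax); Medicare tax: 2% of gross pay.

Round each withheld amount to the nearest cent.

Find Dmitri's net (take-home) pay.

State disability insurance: $3,085.93 × 0.01 = $30.86
State unemployment insurance (employee share): $3,085.93 × 0.0025 = $7.71
Medicare tax: $3,085.93 × 0.02 = $61.72
Union dues: $3,085.93 × 0.05 = $154.30
Life insurance premium: $184.54
Total deductions = $30.86 + $7.71 + $61.72 + $154.30 + $184.54 = $439.13
Net pay = $3,085.93 − $439.13 = $2,646.80

$2,646.80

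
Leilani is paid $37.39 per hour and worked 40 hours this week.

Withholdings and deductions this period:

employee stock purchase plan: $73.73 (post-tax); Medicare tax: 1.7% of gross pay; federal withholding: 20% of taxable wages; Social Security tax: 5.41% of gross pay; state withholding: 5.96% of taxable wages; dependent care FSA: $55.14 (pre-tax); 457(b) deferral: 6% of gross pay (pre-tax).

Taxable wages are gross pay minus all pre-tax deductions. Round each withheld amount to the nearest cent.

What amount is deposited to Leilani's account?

$820.01

Gross pay: 40 × $37.39 = $1,495.60
Dependent care FSA: $55.14
457(b) deferral: $1,495.60 × 0.06 = $89.74
Pre-tax total = $55.14 + $89.74 = $144.88
Taxable wages = $1,495.60 − $144.88 = $1,350.72
Federal withholding: $1,350.72 × 0.2 = $270.14
State withholding: $1,350.72 × 0.0596 = $80.50
Medicare tax: $1,495.60 × 0.017 = $25.43
Social Security tax: $1,495.60 × 0.0541 = $80.91
Employee stock purchase plan: $73.73
Total deductions = $55.14 + $89.74 + $270.14 + $80.50 + $25.43 + $80.91 + $73.73 = $675.59
Net pay = $1,495.60 − $675.59 = $820.01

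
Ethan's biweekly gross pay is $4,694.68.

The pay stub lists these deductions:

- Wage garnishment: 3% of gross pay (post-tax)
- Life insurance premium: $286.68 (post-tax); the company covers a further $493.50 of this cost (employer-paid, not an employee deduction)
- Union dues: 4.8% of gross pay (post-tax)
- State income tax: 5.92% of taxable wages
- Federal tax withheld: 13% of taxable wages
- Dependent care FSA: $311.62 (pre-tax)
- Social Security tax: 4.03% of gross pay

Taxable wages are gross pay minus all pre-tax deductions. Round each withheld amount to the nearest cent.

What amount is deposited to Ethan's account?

$2,711.72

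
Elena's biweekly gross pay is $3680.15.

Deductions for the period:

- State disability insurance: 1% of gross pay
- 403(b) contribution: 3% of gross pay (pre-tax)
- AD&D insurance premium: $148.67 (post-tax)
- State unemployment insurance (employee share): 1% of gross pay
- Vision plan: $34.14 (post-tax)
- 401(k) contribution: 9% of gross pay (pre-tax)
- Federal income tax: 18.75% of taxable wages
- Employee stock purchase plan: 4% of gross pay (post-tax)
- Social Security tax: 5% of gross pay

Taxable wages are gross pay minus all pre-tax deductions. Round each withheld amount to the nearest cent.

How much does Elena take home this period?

$2043.68

401(k) contribution: $3680.15 × 0.09 = $331.21
403(b) contribution: $3680.15 × 0.03 = $110.40
Pre-tax total = $331.21 + $110.40 = $441.61
Taxable wages = $3680.15 − $441.61 = $3238.54
Federal income tax: $3238.54 × 0.1875 = $607.23
State disability insurance: $3680.15 × 0.01 = $36.80
State unemployment insurance (employee share): $3680.15 × 0.01 = $36.80
Social Security tax: $3680.15 × 0.05 = $184.01
AD&D insurance premium: $148.67
Vision plan: $34.14
Employee stock purchase plan: $3680.15 × 0.04 = $147.21
Total deductions = $331.21 + $110.40 + $607.23 + $36.80 + $36.80 + $184.01 + $148.67 + $34.14 + $147.21 = $1636.47
Net pay = $3680.15 − $1636.47 = $2043.68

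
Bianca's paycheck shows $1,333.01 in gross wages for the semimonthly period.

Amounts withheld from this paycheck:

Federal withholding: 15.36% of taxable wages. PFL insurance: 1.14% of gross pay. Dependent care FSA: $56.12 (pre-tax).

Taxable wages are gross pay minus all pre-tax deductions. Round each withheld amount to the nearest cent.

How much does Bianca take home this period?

Dependent care FSA: $56.12
Taxable wages = $1,333.01 − $56.12 = $1,276.89
Federal withholding: $1,276.89 × 0.1536 = $196.13
PFL insurance: $1,333.01 × 0.0114 = $15.20
Total deductions = $56.12 + $196.13 + $15.20 = $267.45
Net pay = $1,333.01 − $267.45 = $1,065.56

$1,065.56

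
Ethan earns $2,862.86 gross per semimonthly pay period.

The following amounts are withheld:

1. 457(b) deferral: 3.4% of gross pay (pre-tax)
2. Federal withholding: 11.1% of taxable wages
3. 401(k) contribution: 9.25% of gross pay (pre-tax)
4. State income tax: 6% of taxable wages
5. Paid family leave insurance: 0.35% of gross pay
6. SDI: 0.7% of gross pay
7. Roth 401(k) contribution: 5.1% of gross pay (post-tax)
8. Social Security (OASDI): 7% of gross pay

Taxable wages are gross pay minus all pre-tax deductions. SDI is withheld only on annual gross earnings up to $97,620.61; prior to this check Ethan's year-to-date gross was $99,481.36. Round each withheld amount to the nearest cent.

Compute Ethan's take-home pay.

401(k) contribution: $2,862.86 × 0.0925 = $264.81
457(b) deferral: $2,862.86 × 0.034 = $97.34
Pre-tax total = $264.81 + $97.34 = $362.15
Taxable wages = $2,862.86 − $362.15 = $2,500.71
Federal withholding: $2,500.71 × 0.111 = $277.58
State income tax: $2,500.71 × 0.06 = $150.04
Social Security (OASDI): $2,862.86 × 0.07 = $200.40
Paid family leave insurance: $2,862.86 × 0.0035 = $10.02
SDI: annual cap $97,620.61 already reached (YTD $99,481.36), so $0.00
Roth 401(k) contribution: $2,862.86 × 0.051 = $146.01
Total deductions = $264.81 + $97.34 + $277.58 + $150.04 + $200.40 + $10.02 + $0.00 + $146.01 = $1,146.20
Net pay = $2,862.86 − $1,146.20 = $1,716.66

$1,716.66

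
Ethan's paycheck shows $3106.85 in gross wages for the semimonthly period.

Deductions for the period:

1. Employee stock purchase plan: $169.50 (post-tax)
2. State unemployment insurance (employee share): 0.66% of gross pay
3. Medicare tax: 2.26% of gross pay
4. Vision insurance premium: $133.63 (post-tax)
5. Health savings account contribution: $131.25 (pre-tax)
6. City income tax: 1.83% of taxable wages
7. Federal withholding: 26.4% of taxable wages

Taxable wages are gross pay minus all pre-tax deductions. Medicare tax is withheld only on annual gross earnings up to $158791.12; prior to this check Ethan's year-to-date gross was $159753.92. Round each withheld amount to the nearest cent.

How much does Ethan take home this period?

Health savings account contribution: $131.25
Taxable wages = $3106.85 − $131.25 = $2975.60
City income tax: $2975.60 × 0.0183 = $54.45
Federal withholding: $2975.60 × 0.264 = $785.56
State unemployment insurance (employee share): $3106.85 × 0.0066 = $20.51
Medicare tax: annual cap $158791.12 already reached (YTD $159753.92), so $0.00
Employee stock purchase plan: $169.50
Vision insurance premium: $133.63
Total deductions = $131.25 + $54.45 + $785.56 + $20.51 + $0.00 + $169.50 + $133.63 = $1294.90
Net pay = $3106.85 − $1294.90 = $1811.95

$1811.95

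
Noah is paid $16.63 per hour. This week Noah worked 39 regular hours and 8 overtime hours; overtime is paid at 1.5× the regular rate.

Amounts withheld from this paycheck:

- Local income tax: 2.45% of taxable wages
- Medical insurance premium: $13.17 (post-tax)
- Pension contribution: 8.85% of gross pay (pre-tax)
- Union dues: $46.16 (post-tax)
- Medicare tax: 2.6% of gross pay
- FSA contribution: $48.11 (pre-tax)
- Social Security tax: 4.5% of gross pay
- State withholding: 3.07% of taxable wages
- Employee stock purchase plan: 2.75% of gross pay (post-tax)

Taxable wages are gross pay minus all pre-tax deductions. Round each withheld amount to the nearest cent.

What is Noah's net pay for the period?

Regular pay: 39 × $16.63 = $648.57
Overtime pay: 8 × $16.63 × 1.5 = $199.56
Gross pay = $648.57 + $199.56 = $848.13
FSA contribution: $48.11
Pension contribution: $848.13 × 0.0885 = $75.06
Pre-tax total = $48.11 + $75.06 = $123.17
Taxable wages = $848.13 − $123.17 = $724.96
Local income tax: $724.96 × 0.0245 = $17.76
State withholding: $724.96 × 0.0307 = $22.26
Social Security tax: $848.13 × 0.045 = $38.17
Medicare tax: $848.13 × 0.026 = $22.05
Medical insurance premium: $13.17
Union dues: $46.16
Employee stock purchase plan: $848.13 × 0.0275 = $23.32
Total deductions = $48.11 + $75.06 + $17.76 + $22.26 + $38.17 + $22.05 + $13.17 + $46.16 + $23.32 = $306.06
Net pay = $848.13 − $306.06 = $542.07

$542.07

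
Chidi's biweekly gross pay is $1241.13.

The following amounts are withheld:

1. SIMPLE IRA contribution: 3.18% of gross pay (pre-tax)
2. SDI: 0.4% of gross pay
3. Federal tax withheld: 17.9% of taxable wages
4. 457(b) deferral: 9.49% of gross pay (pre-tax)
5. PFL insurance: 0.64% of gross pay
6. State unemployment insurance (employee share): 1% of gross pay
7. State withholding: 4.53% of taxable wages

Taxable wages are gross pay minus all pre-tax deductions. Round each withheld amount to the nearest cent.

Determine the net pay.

$815.46

SIMPLE IRA contribution: $1241.13 × 0.0318 = $39.47
457(b) deferral: $1241.13 × 0.0949 = $117.78
Pre-tax total = $39.47 + $117.78 = $157.25
Taxable wages = $1241.13 − $157.25 = $1083.88
Federal tax withheld: $1083.88 × 0.179 = $194.01
State withholding: $1083.88 × 0.0453 = $49.10
PFL insurance: $1241.13 × 0.0064 = $7.94
SDI: $1241.13 × 0.004 = $4.96
State unemployment insurance (employee share): $1241.13 × 0.01 = $12.41
Total deductions = $39.47 + $117.78 + $194.01 + $49.10 + $7.94 + $4.96 + $12.41 = $425.67
Net pay = $1241.13 − $425.67 = $815.46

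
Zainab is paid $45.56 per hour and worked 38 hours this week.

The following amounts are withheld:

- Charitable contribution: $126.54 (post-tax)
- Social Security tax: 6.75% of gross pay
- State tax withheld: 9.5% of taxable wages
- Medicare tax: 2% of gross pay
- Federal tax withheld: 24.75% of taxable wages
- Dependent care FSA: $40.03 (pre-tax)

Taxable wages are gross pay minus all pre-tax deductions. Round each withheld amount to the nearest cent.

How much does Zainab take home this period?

$833.97

Gross pay: 38 × $45.56 = $1,731.28
Dependent care FSA: $40.03
Taxable wages = $1,731.28 − $40.03 = $1,691.25
State tax withheld: $1,691.25 × 0.095 = $160.67
Federal tax withheld: $1,691.25 × 0.2475 = $418.58
Medicare tax: $1,731.28 × 0.02 = $34.63
Social Security tax: $1,731.28 × 0.0675 = $116.86
Charitable contribution: $126.54
Total deductions = $40.03 + $160.67 + $418.58 + $34.63 + $116.86 + $126.54 = $897.31
Net pay = $1,731.28 − $897.31 = $833.97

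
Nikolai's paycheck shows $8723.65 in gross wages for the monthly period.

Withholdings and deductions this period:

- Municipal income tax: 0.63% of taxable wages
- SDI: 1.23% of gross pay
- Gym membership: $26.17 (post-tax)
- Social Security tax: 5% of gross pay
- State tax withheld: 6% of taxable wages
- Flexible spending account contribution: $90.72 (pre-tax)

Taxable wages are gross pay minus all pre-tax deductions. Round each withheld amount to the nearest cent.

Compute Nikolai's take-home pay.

$7490.91

Flexible spending account contribution: $90.72
Taxable wages = $8723.65 − $90.72 = $8632.93
State tax withheld: $8632.93 × 0.06 = $517.98
Municipal income tax: $8632.93 × 0.0063 = $54.39
Social Security tax: $8723.65 × 0.05 = $436.18
SDI: $8723.65 × 0.0123 = $107.30
Gym membership: $26.17
Total deductions = $90.72 + $517.98 + $54.39 + $436.18 + $107.30 + $26.17 = $1232.74
Net pay = $8723.65 − $1232.74 = $7490.91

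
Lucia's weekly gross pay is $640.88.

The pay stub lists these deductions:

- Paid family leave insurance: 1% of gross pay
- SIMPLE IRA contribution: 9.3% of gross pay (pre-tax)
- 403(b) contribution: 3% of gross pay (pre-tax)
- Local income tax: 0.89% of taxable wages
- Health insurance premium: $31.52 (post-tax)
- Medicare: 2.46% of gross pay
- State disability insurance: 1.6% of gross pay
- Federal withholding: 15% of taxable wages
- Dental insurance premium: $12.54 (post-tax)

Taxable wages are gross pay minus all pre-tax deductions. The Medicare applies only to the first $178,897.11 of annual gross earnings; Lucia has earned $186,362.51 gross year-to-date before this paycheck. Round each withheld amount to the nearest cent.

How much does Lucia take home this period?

$412.02

SIMPLE IRA contribution: $640.88 × 0.093 = $59.60
403(b) contribution: $640.88 × 0.03 = $19.23
Pre-tax total = $59.60 + $19.23 = $78.83
Taxable wages = $640.88 − $78.83 = $562.05
Local income tax: $562.05 × 0.0089 = $5.00
Federal withholding: $562.05 × 0.15 = $84.31
Paid family leave insurance: $640.88 × 0.01 = $6.41
State disability insurance: $640.88 × 0.016 = $10.25
Medicare: annual cap $178,897.11 already reached (YTD $186,362.51), so $0.00
Health insurance premium: $31.52
Dental insurance premium: $12.54
Total deductions = $59.60 + $19.23 + $5.00 + $84.31 + $6.41 + $10.25 + $0.00 + $31.52 + $12.54 = $228.86
Net pay = $640.88 − $228.86 = $412.02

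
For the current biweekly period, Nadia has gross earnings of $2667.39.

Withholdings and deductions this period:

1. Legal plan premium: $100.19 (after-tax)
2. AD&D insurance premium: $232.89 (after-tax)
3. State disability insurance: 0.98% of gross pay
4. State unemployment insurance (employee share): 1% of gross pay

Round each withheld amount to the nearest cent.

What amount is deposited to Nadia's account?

State unemployment insurance (employee share): $2667.39 × 0.01 = $26.67
State disability insurance: $2667.39 × 0.0098 = $26.14
Legal plan premium: $100.19
AD&D insurance premium: $232.89
Total deductions = $26.67 + $26.14 + $100.19 + $232.89 = $385.89
Net pay = $2667.39 − $385.89 = $2281.50

$2281.50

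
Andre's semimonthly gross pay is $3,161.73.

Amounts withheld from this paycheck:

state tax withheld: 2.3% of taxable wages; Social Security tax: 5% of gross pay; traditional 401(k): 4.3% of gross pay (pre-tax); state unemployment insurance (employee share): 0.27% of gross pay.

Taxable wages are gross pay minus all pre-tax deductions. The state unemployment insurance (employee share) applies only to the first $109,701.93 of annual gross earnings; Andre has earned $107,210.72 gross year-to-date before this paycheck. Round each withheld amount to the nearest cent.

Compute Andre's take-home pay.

$2,791.37

Traditional 401(k): $3,161.73 × 0.043 = $135.95
Taxable wages = $3,161.73 − $135.95 = $3,025.78
State tax withheld: $3,025.78 × 0.023 = $69.59
State unemployment insurance (employee share): only $109,701.93 − $107,210.72 = $2,491.21 of this check is subject → $2,491.21 × 0.0027 = $6.73
Social Security tax: $3,161.73 × 0.05 = $158.09
Total deductions = $135.95 + $69.59 + $6.73 + $158.09 = $370.36
Net pay = $3,161.73 − $370.36 = $2,791.37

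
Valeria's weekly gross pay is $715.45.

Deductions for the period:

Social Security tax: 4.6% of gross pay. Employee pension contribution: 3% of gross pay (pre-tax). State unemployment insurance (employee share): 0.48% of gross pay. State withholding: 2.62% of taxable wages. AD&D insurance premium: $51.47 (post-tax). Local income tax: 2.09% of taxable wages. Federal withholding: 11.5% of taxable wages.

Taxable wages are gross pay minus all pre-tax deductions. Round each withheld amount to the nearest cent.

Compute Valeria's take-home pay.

Employee pension contribution: $715.45 × 0.03 = $21.46
Taxable wages = $715.45 − $21.46 = $693.99
Federal withholding: $693.99 × 0.115 = $79.81
State withholding: $693.99 × 0.0262 = $18.18
Local income tax: $693.99 × 0.0209 = $14.50
Social Security tax: $715.45 × 0.046 = $32.91
State unemployment insurance (employee share): $715.45 × 0.0048 = $3.43
AD&D insurance premium: $51.47
Total deductions = $21.46 + $79.81 + $18.18 + $14.50 + $32.91 + $3.43 + $51.47 = $221.76
Net pay = $715.45 − $221.76 = $493.69

$493.69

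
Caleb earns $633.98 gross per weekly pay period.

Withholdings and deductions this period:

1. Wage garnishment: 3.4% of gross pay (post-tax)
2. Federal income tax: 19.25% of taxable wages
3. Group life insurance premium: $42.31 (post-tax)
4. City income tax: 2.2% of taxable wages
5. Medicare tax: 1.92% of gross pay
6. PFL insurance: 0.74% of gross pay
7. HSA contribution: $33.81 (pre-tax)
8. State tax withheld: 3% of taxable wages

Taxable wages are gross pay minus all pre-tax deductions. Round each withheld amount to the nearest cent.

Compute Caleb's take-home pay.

HSA contribution: $33.81
Taxable wages = $633.98 − $33.81 = $600.17
Federal income tax: $600.17 × 0.1925 = $115.53
City income tax: $600.17 × 0.022 = $13.20
State tax withheld: $600.17 × 0.03 = $18.01
PFL insurance: $633.98 × 0.0074 = $4.69
Medicare tax: $633.98 × 0.0192 = $12.17
Group life insurance premium: $42.31
Wage garnishment: $633.98 × 0.034 = $21.56
Total deductions = $33.81 + $115.53 + $13.20 + $18.01 + $4.69 + $12.17 + $42.31 + $21.56 = $261.28
Net pay = $633.98 − $261.28 = $372.70

$372.70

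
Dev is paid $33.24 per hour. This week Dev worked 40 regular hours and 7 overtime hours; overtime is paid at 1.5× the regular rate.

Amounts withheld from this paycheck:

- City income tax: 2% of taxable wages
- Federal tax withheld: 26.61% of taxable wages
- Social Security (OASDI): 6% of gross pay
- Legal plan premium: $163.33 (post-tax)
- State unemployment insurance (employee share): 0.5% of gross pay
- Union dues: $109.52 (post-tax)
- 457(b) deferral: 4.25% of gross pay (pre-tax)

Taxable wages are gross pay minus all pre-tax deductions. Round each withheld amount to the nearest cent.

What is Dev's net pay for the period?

$765.47

Regular pay: 40 × $33.24 = $1329.60
Overtime pay: 7 × $33.24 × 1.5 = $349.02
Gross pay = $1329.60 + $349.02 = $1678.62
457(b) deferral: $1678.62 × 0.0425 = $71.34
Taxable wages = $1678.62 − $71.34 = $1607.28
Federal tax withheld: $1607.28 × 0.2661 = $427.70
City income tax: $1607.28 × 0.02 = $32.15
State unemployment insurance (employee share): $1678.62 × 0.005 = $8.39
Social Security (OASDI): $1678.62 × 0.06 = $100.72
Union dues: $109.52
Legal plan premium: $163.33
Total deductions = $71.34 + $427.70 + $32.15 + $8.39 + $100.72 + $109.52 + $163.33 = $913.15
Net pay = $1678.62 − $913.15 = $765.47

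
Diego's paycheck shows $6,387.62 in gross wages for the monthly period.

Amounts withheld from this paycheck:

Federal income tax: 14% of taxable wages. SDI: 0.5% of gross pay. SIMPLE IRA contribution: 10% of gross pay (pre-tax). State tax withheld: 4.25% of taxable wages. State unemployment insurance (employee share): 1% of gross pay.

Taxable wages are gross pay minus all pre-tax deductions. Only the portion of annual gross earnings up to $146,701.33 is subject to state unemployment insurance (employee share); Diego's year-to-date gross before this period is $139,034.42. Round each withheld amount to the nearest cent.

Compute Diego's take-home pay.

$4,603.87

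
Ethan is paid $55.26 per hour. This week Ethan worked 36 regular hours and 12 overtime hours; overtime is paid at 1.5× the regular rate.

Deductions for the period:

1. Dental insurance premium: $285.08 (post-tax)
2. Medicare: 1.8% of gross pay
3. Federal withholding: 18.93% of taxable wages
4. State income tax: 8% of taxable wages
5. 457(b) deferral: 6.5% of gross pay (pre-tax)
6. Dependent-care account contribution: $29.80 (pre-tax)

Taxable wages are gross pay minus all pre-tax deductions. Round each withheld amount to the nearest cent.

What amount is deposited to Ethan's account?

$1,678.15

Regular pay: 36 × $55.26 = $1,989.36
Overtime pay: 12 × $55.26 × 1.5 = $994.68
Gross pay = $1,989.36 + $994.68 = $2,984.04
Dependent-care account contribution: $29.80
457(b) deferral: $2,984.04 × 0.065 = $193.96
Pre-tax total = $29.80 + $193.96 = $223.76
Taxable wages = $2,984.04 − $223.76 = $2,760.28
Federal withholding: $2,760.28 × 0.1893 = $522.52
State income tax: $2,760.28 × 0.08 = $220.82
Medicare: $2,984.04 × 0.018 = $53.71
Dental insurance premium: $285.08
Total deductions = $29.80 + $193.96 + $522.52 + $220.82 + $53.71 + $285.08 = $1,305.89
Net pay = $2,984.04 − $1,305.89 = $1,678.15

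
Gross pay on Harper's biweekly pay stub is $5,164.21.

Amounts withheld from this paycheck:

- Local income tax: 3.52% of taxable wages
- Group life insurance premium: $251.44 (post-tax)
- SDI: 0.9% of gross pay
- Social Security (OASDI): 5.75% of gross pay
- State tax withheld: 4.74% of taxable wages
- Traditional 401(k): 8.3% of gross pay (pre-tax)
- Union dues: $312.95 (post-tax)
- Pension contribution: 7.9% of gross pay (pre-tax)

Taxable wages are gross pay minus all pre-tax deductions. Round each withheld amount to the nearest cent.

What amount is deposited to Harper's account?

$3,062.34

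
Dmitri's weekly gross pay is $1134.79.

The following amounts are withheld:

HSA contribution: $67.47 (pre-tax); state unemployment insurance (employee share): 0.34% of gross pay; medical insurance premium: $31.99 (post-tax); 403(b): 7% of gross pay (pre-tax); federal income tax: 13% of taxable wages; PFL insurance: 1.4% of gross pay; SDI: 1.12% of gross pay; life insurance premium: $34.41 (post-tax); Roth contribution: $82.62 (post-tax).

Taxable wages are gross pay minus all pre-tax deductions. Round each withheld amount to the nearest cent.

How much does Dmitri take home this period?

403(b): $1134.79 × 0.07 = $79.44
HSA contribution: $67.47
Pre-tax total = $79.44 + $67.47 = $146.91
Taxable wages = $1134.79 − $146.91 = $987.88
Federal income tax: $987.88 × 0.13 = $128.42
SDI: $1134.79 × 0.0112 = $12.71
State unemployment insurance (employee share): $1134.79 × 0.0034 = $3.86
PFL insurance: $1134.79 × 0.014 = $15.89
Life insurance premium: $34.41
Roth contribution: $82.62
Medical insurance premium: $31.99
Total deductions = $79.44 + $67.47 + $128.42 + $12.71 + $3.86 + $15.89 + $34.41 + $82.62 + $31.99 = $456.81
Net pay = $1134.79 − $456.81 = $677.98

$677.98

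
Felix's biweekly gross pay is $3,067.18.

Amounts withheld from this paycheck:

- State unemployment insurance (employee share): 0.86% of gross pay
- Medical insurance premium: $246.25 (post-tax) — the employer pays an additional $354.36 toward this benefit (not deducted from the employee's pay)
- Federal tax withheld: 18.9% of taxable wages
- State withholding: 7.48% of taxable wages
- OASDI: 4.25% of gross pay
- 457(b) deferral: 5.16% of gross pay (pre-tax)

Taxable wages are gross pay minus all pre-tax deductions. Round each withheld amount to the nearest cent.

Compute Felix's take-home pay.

$1,738.55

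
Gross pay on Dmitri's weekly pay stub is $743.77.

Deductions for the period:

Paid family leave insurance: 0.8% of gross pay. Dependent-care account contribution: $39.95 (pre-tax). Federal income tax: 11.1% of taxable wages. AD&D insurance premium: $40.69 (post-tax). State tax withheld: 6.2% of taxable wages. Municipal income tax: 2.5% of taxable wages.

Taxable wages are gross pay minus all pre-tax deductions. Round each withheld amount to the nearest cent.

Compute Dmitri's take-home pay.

Dependent-care account contribution: $39.95
Taxable wages = $743.77 − $39.95 = $703.82
Federal income tax: $703.82 × 0.111 = $78.12
Municipal income tax: $703.82 × 0.025 = $17.60
State tax withheld: $703.82 × 0.062 = $43.64
Paid family leave insurance: $743.77 × 0.008 = $5.95
AD&D insurance premium: $40.69
Total deductions = $39.95 + $78.12 + $17.60 + $43.64 + $5.95 + $40.69 = $225.95
Net pay = $743.77 − $225.95 = $517.82

$517.82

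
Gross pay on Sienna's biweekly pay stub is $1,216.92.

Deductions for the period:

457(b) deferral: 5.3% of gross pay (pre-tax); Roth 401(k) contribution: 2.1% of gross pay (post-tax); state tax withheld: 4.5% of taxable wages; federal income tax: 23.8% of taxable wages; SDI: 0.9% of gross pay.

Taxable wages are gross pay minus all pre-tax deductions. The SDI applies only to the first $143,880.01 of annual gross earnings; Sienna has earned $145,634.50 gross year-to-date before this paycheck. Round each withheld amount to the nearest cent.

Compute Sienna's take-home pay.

$800.72

457(b) deferral: $1,216.92 × 0.053 = $64.50
Taxable wages = $1,216.92 − $64.50 = $1,152.42
Federal income tax: $1,152.42 × 0.238 = $274.28
State tax withheld: $1,152.42 × 0.045 = $51.86
SDI: annual cap $143,880.01 already reached (YTD $145,634.50), so $0.00
Roth 401(k) contribution: $1,216.92 × 0.021 = $25.56
Total deductions = $64.50 + $274.28 + $51.86 + $0.00 + $25.56 = $416.20
Net pay = $1,216.92 − $416.20 = $800.72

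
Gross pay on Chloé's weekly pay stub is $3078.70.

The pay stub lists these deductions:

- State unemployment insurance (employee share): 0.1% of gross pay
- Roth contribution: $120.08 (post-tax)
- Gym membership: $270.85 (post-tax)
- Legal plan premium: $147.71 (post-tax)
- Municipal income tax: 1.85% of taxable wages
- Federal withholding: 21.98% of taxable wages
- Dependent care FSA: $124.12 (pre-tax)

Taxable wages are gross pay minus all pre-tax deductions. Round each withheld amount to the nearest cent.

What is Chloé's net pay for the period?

Dependent care FSA: $124.12
Taxable wages = $3078.70 − $124.12 = $2954.58
Municipal income tax: $2954.58 × 0.0185 = $54.66
Federal withholding: $2954.58 × 0.2198 = $649.42
State unemployment insurance (employee share): $3078.70 × 0.001 = $3.08
Legal plan premium: $147.71
Roth contribution: $120.08
Gym membership: $270.85
Total deductions = $124.12 + $54.66 + $649.42 + $3.08 + $147.71 + $120.08 + $270.85 = $1369.92
Net pay = $3078.70 − $1369.92 = $1708.78

$1708.78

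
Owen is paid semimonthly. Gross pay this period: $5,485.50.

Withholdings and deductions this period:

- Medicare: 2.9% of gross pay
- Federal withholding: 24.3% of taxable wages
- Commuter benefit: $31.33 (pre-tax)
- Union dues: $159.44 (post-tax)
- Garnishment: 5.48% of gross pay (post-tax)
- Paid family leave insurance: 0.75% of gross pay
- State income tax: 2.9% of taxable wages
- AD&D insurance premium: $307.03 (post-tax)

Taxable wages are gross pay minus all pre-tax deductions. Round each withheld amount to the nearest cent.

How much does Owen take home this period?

Commuter benefit: $31.33
Taxable wages = $5,485.50 − $31.33 = $5,454.17
Federal withholding: $5,454.17 × 0.243 = $1,325.36
State income tax: $5,454.17 × 0.029 = $158.17
Medicare: $5,485.50 × 0.029 = $159.08
Paid family leave insurance: $5,485.50 × 0.0075 = $41.14
AD&D insurance premium: $307.03
Union dues: $159.44
Garnishment: $5,485.50 × 0.0548 = $300.61
Total deductions = $31.33 + $1,325.36 + $158.17 + $159.08 + $41.14 + $307.03 + $159.44 + $300.61 = $2,482.16
Net pay = $5,485.50 − $2,482.16 = $3,003.34

$3,003.34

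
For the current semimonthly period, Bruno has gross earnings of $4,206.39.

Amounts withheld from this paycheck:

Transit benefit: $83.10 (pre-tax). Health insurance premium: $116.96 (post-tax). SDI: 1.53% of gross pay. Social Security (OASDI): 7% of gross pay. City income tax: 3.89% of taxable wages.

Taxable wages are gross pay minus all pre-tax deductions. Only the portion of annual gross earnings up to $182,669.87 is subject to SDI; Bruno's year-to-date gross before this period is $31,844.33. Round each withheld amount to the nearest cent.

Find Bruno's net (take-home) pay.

$3,487.12

Transit benefit: $83.10
Taxable wages = $4,206.39 − $83.10 = $4,123.29
City income tax: $4,123.29 × 0.0389 = $160.40
SDI: cap not yet reached, full $4,206.39 is subject → $4,206.39 × 0.0153 = $64.36
Social Security (OASDI): $4,206.39 × 0.07 = $294.45
Health insurance premium: $116.96
Total deductions = $83.10 + $160.40 + $64.36 + $294.45 + $116.96 = $719.27
Net pay = $4,206.39 − $719.27 = $3,487.12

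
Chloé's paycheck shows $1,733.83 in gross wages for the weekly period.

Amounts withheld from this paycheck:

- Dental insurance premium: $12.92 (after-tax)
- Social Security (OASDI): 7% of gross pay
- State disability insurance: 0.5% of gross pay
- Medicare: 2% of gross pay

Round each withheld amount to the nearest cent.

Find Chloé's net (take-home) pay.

Social Security (OASDI): $1,733.83 × 0.07 = $121.37
Medicare: $1,733.83 × 0.02 = $34.68
State disability insurance: $1,733.83 × 0.005 = $8.67
Dental insurance premium: $12.92
Total deductions = $121.37 + $34.68 + $8.67 + $12.92 = $177.64
Net pay = $1,733.83 − $177.64 = $1,556.19

$1,556.19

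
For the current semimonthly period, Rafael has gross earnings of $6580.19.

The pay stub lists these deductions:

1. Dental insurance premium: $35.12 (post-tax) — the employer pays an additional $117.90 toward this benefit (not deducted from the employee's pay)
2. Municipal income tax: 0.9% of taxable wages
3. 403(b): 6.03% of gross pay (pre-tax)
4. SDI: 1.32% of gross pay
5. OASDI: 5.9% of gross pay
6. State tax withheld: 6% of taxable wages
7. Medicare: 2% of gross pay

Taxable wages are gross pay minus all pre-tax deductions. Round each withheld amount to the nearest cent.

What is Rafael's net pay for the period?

$5114.94

403(b): $6580.19 × 0.0603 = $396.79
Taxable wages = $6580.19 − $396.79 = $6183.40
State tax withheld: $6183.40 × 0.06 = $371.00
Municipal income tax: $6183.40 × 0.009 = $55.65
OASDI: $6580.19 × 0.059 = $388.23
SDI: $6580.19 × 0.0132 = $86.86
Medicare: $6580.19 × 0.02 = $131.60
Dental insurance premium: $35.12
(Employer's $117.90 toward dental insurance premium is not withheld from the employee.)
Total deductions = $396.79 + $371.00 + $55.65 + $388.23 + $86.86 + $131.60 + $35.12 = $1465.25
Net pay = $6580.19 − $1465.25 = $5114.94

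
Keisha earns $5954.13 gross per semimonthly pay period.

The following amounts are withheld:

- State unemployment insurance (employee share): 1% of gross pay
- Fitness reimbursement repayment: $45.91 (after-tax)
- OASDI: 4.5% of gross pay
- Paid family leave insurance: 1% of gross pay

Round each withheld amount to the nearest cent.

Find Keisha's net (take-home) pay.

$5521.20

Paid family leave insurance: $5954.13 × 0.01 = $59.54
State unemployment insurance (employee share): $5954.13 × 0.01 = $59.54
OASDI: $5954.13 × 0.045 = $267.94
Fitness reimbursement repayment: $45.91
Total deductions = $59.54 + $59.54 + $267.94 + $45.91 = $432.93
Net pay = $5954.13 − $432.93 = $5521.20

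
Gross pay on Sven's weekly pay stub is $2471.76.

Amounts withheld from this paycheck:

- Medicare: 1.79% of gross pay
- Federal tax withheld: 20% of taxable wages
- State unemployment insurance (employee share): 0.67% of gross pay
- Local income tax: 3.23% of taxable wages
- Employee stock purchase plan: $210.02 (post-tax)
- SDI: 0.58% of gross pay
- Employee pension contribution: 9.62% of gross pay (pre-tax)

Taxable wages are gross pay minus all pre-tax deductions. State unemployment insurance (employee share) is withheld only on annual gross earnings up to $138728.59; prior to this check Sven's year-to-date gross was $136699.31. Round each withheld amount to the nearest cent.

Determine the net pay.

Employee pension contribution: $2471.76 × 0.0962 = $237.78
Taxable wages = $2471.76 − $237.78 = $2233.98
Local income tax: $2233.98 × 0.0323 = $72.16
Federal tax withheld: $2233.98 × 0.2 = $446.80
Medicare: $2471.76 × 0.0179 = $44.24
SDI: $2471.76 × 0.0058 = $14.34
State unemployment insurance (employee share): only $138728.59 − $136699.31 = $2029.28 of this check is subject → $2029.28 × 0.0067 = $13.60
Employee stock purchase plan: $210.02
Total deductions = $237.78 + $72.16 + $446.80 + $44.24 + $14.34 + $13.60 + $210.02 = $1038.94
Net pay = $2471.76 − $1038.94 = $1432.82

$1432.82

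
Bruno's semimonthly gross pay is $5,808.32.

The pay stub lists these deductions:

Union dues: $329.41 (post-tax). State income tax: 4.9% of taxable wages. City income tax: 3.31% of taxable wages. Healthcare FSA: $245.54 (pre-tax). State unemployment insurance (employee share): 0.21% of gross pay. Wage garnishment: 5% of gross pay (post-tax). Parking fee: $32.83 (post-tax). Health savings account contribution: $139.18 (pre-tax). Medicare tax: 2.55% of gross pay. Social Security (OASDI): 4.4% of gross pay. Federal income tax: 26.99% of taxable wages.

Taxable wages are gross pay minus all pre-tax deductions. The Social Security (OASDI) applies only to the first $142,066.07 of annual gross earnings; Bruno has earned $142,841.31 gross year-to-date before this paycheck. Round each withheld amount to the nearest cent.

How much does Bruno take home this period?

Health savings account contribution: $139.18
Healthcare FSA: $245.54
Pre-tax total = $139.18 + $245.54 = $384.72
Taxable wages = $5,808.32 − $384.72 = $5,423.60
City income tax: $5,423.60 × 0.0331 = $179.52
Federal income tax: $5,423.60 × 0.2699 = $1,463.83
State income tax: $5,423.60 × 0.049 = $265.76
Social Security (OASDI): annual cap $142,066.07 already reached (YTD $142,841.31), so $0.00
Medicare tax: $5,808.32 × 0.0255 = $148.11
State unemployment insurance (employee share): $5,808.32 × 0.0021 = $12.20
Parking fee: $32.83
Wage garnishment: $5,808.32 × 0.05 = $290.42
Union dues: $329.41
Total deductions = $139.18 + $245.54 + $179.52 + $1,463.83 + $265.76 + $0.00 + $148.11 + $12.20 + $32.83 + $290.42 + $329.41 = $3,106.80
Net pay = $5,808.32 − $3,106.80 = $2,701.52

$2,701.52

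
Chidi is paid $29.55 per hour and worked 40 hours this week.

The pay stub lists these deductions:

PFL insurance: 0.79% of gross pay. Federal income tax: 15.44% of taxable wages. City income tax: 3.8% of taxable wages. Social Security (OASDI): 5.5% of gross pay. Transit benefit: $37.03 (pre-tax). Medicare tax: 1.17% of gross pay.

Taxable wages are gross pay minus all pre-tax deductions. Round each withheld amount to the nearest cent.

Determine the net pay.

$836.50

Gross pay: 40 × $29.55 = $1,182.00
Transit benefit: $37.03
Taxable wages = $1,182.00 − $37.03 = $1,144.97
Federal income tax: $1,144.97 × 0.1544 = $176.78
City income tax: $1,144.97 × 0.038 = $43.51
Medicare tax: $1,182.00 × 0.0117 = $13.83
Social Security (OASDI): $1,182.00 × 0.055 = $65.01
PFL insurance: $1,182.00 × 0.0079 = $9.34
Total deductions = $37.03 + $176.78 + $43.51 + $13.83 + $65.01 + $9.34 = $345.50
Net pay = $1,182.00 − $345.50 = $836.50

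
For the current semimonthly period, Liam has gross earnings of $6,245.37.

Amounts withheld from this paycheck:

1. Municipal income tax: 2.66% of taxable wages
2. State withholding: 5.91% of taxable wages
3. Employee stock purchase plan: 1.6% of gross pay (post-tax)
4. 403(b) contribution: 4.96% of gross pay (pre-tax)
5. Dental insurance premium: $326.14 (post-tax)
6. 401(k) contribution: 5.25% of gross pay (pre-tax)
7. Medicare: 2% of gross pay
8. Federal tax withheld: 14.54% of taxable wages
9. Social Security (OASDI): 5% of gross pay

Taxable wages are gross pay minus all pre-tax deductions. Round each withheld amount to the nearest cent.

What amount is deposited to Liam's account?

$3,448.52

403(b) contribution: $6,245.37 × 0.0496 = $309.77
401(k) contribution: $6,245.37 × 0.0525 = $327.88
Pre-tax total = $309.77 + $327.88 = $637.65
Taxable wages = $6,245.37 − $637.65 = $5,607.72
Municipal income tax: $5,607.72 × 0.0266 = $149.17
State withholding: $5,607.72 × 0.0591 = $331.42
Federal tax withheld: $5,607.72 × 0.1454 = $815.36
Social Security (OASDI): $6,245.37 × 0.05 = $312.27
Medicare: $6,245.37 × 0.02 = $124.91
Employee stock purchase plan: $6,245.37 × 0.016 = $99.93
Dental insurance premium: $326.14
Total deductions = $309.77 + $327.88 + $149.17 + $331.42 + $815.36 + $312.27 + $124.91 + $99.93 + $326.14 = $2,796.85
Net pay = $6,245.37 − $2,796.85 = $3,448.52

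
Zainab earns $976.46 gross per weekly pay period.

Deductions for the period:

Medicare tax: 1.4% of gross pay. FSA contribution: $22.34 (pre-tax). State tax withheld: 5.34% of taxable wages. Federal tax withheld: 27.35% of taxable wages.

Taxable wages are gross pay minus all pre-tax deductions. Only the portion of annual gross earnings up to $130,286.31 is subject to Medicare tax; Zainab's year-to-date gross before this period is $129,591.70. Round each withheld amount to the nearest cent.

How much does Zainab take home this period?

$632.50

FSA contribution: $22.34
Taxable wages = $976.46 − $22.34 = $954.12
State tax withheld: $954.12 × 0.0534 = $50.95
Federal tax withheld: $954.12 × 0.2735 = $260.95
Medicare tax: only $130,286.31 − $129,591.70 = $694.61 of this check is subject → $694.61 × 0.014 = $9.72
Total deductions = $22.34 + $50.95 + $260.95 + $9.72 = $343.96
Net pay = $976.46 − $343.96 = $632.50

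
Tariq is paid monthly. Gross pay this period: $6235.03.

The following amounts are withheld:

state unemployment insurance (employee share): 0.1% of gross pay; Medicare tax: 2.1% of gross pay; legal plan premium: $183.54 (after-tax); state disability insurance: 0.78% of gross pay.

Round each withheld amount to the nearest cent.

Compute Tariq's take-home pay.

State disability insurance: $6235.03 × 0.0078 = $48.63
State unemployment insurance (employee share): $6235.03 × 0.001 = $6.24
Medicare tax: $6235.03 × 0.021 = $130.94
Legal plan premium: $183.54
Total deductions = $48.63 + $6.24 + $130.94 + $183.54 = $369.35
Net pay = $6235.03 − $369.35 = $5865.68

$5865.68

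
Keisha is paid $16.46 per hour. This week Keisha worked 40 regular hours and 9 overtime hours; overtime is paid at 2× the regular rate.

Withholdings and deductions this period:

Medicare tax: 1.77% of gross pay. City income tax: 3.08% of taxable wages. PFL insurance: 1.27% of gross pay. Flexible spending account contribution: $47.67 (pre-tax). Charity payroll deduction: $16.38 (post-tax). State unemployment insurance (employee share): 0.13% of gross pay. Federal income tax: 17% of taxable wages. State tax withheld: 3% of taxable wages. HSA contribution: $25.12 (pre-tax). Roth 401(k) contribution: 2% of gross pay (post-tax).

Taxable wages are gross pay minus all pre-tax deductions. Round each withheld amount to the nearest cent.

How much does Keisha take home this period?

$612.62

Regular pay: 40 × $16.46 = $658.40
Overtime pay: 9 × $16.46 × 2 = $296.28
Gross pay = $658.40 + $296.28 = $954.68
HSA contribution: $25.12
Flexible spending account contribution: $47.67
Pre-tax total = $25.12 + $47.67 = $72.79
Taxable wages = $954.68 − $72.79 = $881.89
Federal income tax: $881.89 × 0.17 = $149.92
City income tax: $881.89 × 0.0308 = $27.16
State tax withheld: $881.89 × 0.03 = $26.46
Medicare tax: $954.68 × 0.0177 = $16.90
PFL insurance: $954.68 × 0.0127 = $12.12
State unemployment insurance (employee share): $954.68 × 0.0013 = $1.24
Roth 401(k) contribution: $954.68 × 0.02 = $19.09
Charity payroll deduction: $16.38
Total deductions = $25.12 + $47.67 + $149.92 + $27.16 + $26.46 + $16.90 + $12.12 + $1.24 + $19.09 + $16.38 = $342.06
Net pay = $954.68 − $342.06 = $612.62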